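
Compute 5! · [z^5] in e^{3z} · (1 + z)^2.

1593

The EGF product rule gives c_5 = Σ_{k_1+k_2=5} C(5; k_1,k_2) · ∏ g_i(k_i), where e^{3z} gives (3)^k; (1+z)^2 gives the falling factorial (2)_k.
g_1(k) for k = 0…5: 1, 3, 9, 27, 81, 243.
g_2(k) for k = 0…5: 1, 2, 2, 0, 0, 0.
c_5 = Σ_k C(5,k)·g_1(k)·g_2(5−k) = 10·27·2 + 5·81·2 + 1·243·1 = 540 + 810 + 243 = 1593.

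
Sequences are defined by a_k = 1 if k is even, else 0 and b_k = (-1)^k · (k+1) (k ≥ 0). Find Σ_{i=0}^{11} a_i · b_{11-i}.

-42

The convolution is the x^11 coefficient of A(x)B(x).
Σ = 1·(-12) + 0·11 + 1·(-10) + 0·9 + 1·(-8) + 0·7 + 1·(-6) + 0·5 + 1·(-4) + 0·3 + 1·(-2) + 0·1 = -42.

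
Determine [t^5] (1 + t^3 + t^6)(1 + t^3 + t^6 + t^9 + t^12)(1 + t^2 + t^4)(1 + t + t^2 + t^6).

(1 + t^3 + t^6) has coefficients 1,0,0,1,0,0 for degrees 0…5.
(1 + t^3 + t^6 + t^9 + t^12) has coefficients 1,0,0,1,0,0 for degrees 0…5.
Multiplying by (1 + t^2 + t^4) gives running coefficients 1,0,1,1,1,1 for degrees 0…5.
Finally multiplying by (1 + t + t^2 + t^6), the product of all factors after the first has coefficients 1,1,2,2,3,3 for degrees 0…5.
[t^5] = 1·3 + 1·2 = 5.

5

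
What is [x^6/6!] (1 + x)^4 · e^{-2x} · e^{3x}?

1045

The EGF product rule gives c_6 = Σ_{k_1+k_2+k_3=6} C(6; k_1,k_2,k_3) · ∏ g_i(k_i), where (1+x)^4 gives the falling factorial (4)_k; e^{-2x} gives (-2)^k; e^{3x} gives (3)^k.
g_1(k) for k = 0…6: 1, 4, 12, 24, 24, 0, 0.
g_2(k) for k = 0…6: 1, -2, 4, -8, 16, -32, 64.
g_3(k) for k = 0…6: 1, 3, 9, 27, 81, 243, 729.
First combine the last two factors: h(k) = Σ_j C(k,j)·g_2(j)·g_3(k−j) for k = 0…6: 1, 1, 1, 1, 1, 1, 1.
c_6 = Σ_k C(6,k)·g_1(k)·h(6−k) = 1·1·1 + 6·4·1 + 15·12·1 + 20·24·1 + 15·24·1 = 1 + 24 + 180 + 480 + 360 = 1045.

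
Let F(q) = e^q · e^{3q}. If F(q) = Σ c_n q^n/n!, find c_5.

1024

The EGF product rule gives c_5 = Σ_{k_1+k_2=5} C(5; k_1,k_2) · ∏ g_i(k_i), where e^q gives (1)^k; e^{3q} gives (3)^k.
g_1(k) for k = 0…5: 1, 1, 1, 1, 1, 1.
g_2(k) for k = 0…5: 1, 3, 9, 27, 81, 243.
c_5 = Σ_k C(5,k)·g_1(k)·g_2(5−k) = 1·1·243 + 5·1·81 + 10·1·27 + 10·1·9 + 5·1·3 + 1·1·1 = 243 + 405 + 270 + 90 + 15 + 1 = 1024.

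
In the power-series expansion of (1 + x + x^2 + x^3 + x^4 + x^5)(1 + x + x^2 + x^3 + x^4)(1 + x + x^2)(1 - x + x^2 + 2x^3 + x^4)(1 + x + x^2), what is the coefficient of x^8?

(1 + x + x^2 + x^3 + x^4 + x^5) has coefficients 1,1,1,1,1,1 for degrees 0…5.
(1 + x + x^2 + x^3 + x^4) has coefficients 1,1,1,1,1,0,0,0,0 for degrees 0…8.
Multiplying by (1 + x + x^2) gives running coefficients 1,2,3,3,3,2,1,0,0 for degrees 0…8.
Multiplying by (1 - x + x^2 + 2x^3 + x^4) gives running coefficients 1,1,2,4,8,10,11,10,8 for degrees 0…8.
Finally multiplying by (1 + x + x^2), the product of all factors after the first has coefficients 1,2,4,7,14,22,29,31,29 for degrees 0…8.
[x^8] = 1·29 + 1·31 + 1·29 + 1·22 + 1·14 + 1·7 = 132.

132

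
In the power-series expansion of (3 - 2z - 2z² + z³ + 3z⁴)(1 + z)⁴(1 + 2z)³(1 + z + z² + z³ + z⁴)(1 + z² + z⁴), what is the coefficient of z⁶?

(3 - 2z - 2z² + z³ + 3z⁴) has coefficients 3,-2,-2,1,3 for degrees 0…4.
(1 + z)⁴ has coefficients 1,4,6,4,1,0,0 for degrees 0…6.
Multiplying by (1 + 2z)³ gives running coefficients 1,10,42,96,129,102,44 for degrees 0…6.
Multiplying by (1 + z + z² + z³ + z⁴) gives running coefficients 1,11,53,149,278,379,413 for degrees 0…6.
Finally multiplying by (1 + z² + z⁴), the product of all factors after the first has coefficients 1,11,54,160,332,539,744 for degrees 0…6.
[z⁶] = 3·744 − 2·539 − 2·332 + 1·160 + 3·54 = 812.

812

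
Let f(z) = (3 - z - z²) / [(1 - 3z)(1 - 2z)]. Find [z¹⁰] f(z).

448101

The denominator gives the recurrence a_n = 5a_(n−1) − 6a_(n−2) for n ≥ 3; the numerator fixes a_0 = 3, a_1 = 14, a_2 = 51.
Iterating: 3, 14, 51, 171, 549, 1719, 5301, 16191, 49149, 148599, 448101, so a_10 = 448101.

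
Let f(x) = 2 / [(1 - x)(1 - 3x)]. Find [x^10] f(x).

Partial fractions give a closed form: a_n = (-1)·1^n + (3)·3^n.
At n = 10: a_10 = 177146.

177146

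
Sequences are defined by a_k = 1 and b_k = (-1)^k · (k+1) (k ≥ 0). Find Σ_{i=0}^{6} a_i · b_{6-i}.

The convolution is the t^6 coefficient of A(t)B(t).
Σ = 1·7 + 1·(-6) + 1·5 + 1·(-4) + 1·3 + 1·(-2) + 1·1 = 4.

4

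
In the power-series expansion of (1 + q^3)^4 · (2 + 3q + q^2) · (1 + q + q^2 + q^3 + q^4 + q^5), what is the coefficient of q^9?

60

(1 + q^3)^4 has coefficients 1,0,0,4,0,0,6,0,0,4 for degrees 0…9.
(2 + 3q + q^2) has coefficients 2,3,1,0,0,0,0,0,0,0 for degrees 0…9.
Finally multiplying by (1 + q + q^2 + q^3 + q^4 + q^5), the product of all factors after the first has coefficients 2,5,6,6,6,6,4,1,0,0 for degrees 0…9.
[q^9] = 1·0 + 4·4 + 6·6 + 4·2 = 60.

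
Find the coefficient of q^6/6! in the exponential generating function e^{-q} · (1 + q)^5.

The EGF product rule gives c_6 = Σ_{k_1+k_2=6} C(6; k_1,k_2) · ∏ g_i(k_i), where e^{-q} gives (-1)^k; (1+q)^5 gives the falling factorial (5)_k.
g_1(k) for k = 0…6: 1, -1, 1, -1, 1, -1, 1.
g_2(k) for k = 0…6: 1, 5, 20, 60, 120, 120, 0.
c_6 = Σ_k C(6,k)·g_1(k)·g_2(6−k) = 6·(-1)·120 + 15·1·120 + 20·(-1)·60 + 15·1·20 + 6·(-1)·5 + 1·1·1 = −720 + 1800 − 1200 + 300 − 30 + 1 = 151.

151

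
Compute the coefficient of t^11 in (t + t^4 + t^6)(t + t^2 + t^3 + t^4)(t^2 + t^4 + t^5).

(t + t^4 + t^6) has coefficients 0,1,0,0,1,0,1 for degrees 0…6.
(t + t^2 + t^3 + t^4) has coefficients 0,1,1,1,1,0,0,0,0,0,0,0 for degrees 0…11.
Finally multiplying by (t^2 + t^4 + t^5), the product of all factors after the first has coefficients 0,0,0,1,1,2,3,2,2,1,0,0 for degrees 0…11.
[t^11] = 1·0 + 1·2 + 1·2 = 4.

4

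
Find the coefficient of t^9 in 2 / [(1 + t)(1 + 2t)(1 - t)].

-1364

Partial fractions give a closed form: a_n = (-1)·(-1)^n + (8/3)·(-2)^n + (1/3)·1^n.
At n = 9: a_9 = -1364.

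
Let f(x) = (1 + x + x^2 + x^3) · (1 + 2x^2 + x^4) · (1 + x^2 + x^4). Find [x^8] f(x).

(1 + x + x^2 + x^3) has coefficients 1,1,1,1 for degrees 0…3.
(1 + 2x^2 + x^4) has coefficients 1,0,2,0,1,0,0,0,0 for degrees 0…8.
Finally multiplying by (1 + x^2 + x^4), the product of all factors after the first has coefficients 1,0,3,0,4,0,3,0,1 for degrees 0…8.
[x^8] = 1·1 + 1·0 + 1·3 + 1·0 = 4.

4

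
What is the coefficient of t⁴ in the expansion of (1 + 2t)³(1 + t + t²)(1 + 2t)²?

(1 + 2t)³ has coefficients 1,6,12,8 for degrees 0…3.
(1 + t + t²) has coefficients 1,1,1,0,0 for degrees 0…4.
Finally multiplying by (1 + 2t)², the product of all factors after the first has coefficients 1,5,9,8,4 for degrees 0…4.
[t⁴] = 1·4 + 6·8 + 12·9 + 8·5 = 200.

200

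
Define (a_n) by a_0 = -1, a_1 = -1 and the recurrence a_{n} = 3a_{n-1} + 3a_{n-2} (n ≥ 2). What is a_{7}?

-4401

The ordinary generating function has denominator 1 - 3q - 3q^2.
Iterating the recurrence: a_0,…,a_{7} = -1, -1, -6, -21, -81, -306, -1161, -4401.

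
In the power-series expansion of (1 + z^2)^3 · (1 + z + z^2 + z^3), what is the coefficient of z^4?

6

(1 + z^2)^3 has coefficients 1,0,3,0,3 for degrees 0…4.
(1 + z + z^2 + z^3) has coefficients 1,1,1,1,0 for degrees 0…4.
[z^4] = 1·0 + 3·1 + 3·1 = 6.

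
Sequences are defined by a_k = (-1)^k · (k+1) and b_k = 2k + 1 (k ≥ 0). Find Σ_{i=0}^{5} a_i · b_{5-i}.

Write out a_i and b_{5-i} for i = 0,…,5 and sum the products.
Σ = 1·11 − 2·9 + 3·7 − 4·5 + 5·3 − 6·1 = 3.

3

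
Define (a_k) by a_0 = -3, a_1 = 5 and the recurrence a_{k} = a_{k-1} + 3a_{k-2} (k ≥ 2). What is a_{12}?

6653

The ordinary generating function has denominator 1 - t - 3t^2.
Iterating the recurrence: a_0,…,a_{12} = -3, 5, -4, 11, -1, 32, 29, 125, 212, 587, 1223, 2984, 6653.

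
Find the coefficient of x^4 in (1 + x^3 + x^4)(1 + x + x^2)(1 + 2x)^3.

(1 + x^3 + x^4) has coefficients 1,0,0,1,1 for degrees 0…4.
(1 + x + x^2) has coefficients 1,1,1,0,0 for degrees 0…4.
Finally multiplying by (1 + 2x)^3, the product of all factors after the first has coefficients 1,7,19,26,20 for degrees 0…4.
[x^4] = 1·20 + 1·7 + 1·1 = 28.

28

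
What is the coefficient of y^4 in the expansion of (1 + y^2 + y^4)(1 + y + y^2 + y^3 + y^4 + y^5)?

(1 + y^2 + y^4) has coefficients 1,0,1,0,1 for degrees 0…4.
(1 + y + y^2 + y^3 + y^4 + y^5) has coefficients 1,1,1,1,1 for degrees 0…4.
[y^4] = 1·1 + 1·1 + 1·1 = 3.

3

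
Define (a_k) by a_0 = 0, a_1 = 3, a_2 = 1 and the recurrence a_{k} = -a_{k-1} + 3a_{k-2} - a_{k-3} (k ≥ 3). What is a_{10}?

The ordinary generating function has denominator 1 + q - 3q^2 + q^3.
Iterating the recurrence: a_0,…,a_{10} = 0, 3, 1, 8, -8, 31, -63, 164, -384, 939, -2255.

-2255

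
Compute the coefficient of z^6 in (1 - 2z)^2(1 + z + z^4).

4

(1 - 2z)^2 has coefficients 1,-4,4 for degrees 0…2.
(1 + z + z^4) has coefficients 1,1,0,0,1,0,0 for degrees 0…6.
[z^6] = 1·0 − 4·0 + 4·1 = 4.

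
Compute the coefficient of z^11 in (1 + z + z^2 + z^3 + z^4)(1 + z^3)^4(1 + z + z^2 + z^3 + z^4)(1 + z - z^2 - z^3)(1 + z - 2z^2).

(1 + z + z^2 + z^3 + z^4) has coefficients 1,1,1,1,1 for degrees 0…4.
(1 + z^3)^4 has coefficients 1,0,0,4,0,0,6,0,0,4,0,0 for degrees 0…11.
Multiplying by (1 + z + z^2 + z^3 + z^4) gives running coefficients 1,1,1,5,5,4,10,10,6,10,10,4 for degrees 0…11.
Multiplying by (1 + z - z^2 - z^3) gives running coefficients 1,2,1,4,8,3,4,11,2,-4,4,-2 for degrees 0…11.
Finally multiplying by (1 + z - 2z^2), the product of all factors after the first has coefficients 1,3,1,1,10,3,-9,9,5,-24,-4,10 for degrees 0…11.
[z^11] = 1·10 + 1·(-4) + 1·(-24) + 1·5 + 1·9 = -4.

-4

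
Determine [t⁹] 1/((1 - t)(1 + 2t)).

The denominator gives the recurrence a_n = −a_(n−1) + 2a_(n−2) for n ≥ 2; the numerator fixes a_0 = 1, a_1 = -1.
Iterating: 1, -1, 3, -5, 11, -21, 43, -85, 171, -341, so a_9 = -341.

-341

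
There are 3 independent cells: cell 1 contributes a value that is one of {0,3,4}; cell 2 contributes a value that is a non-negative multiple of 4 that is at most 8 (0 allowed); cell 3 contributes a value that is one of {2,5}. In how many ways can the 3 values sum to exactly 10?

The generating function for the choices is (1 + x^3 + x^4)·(1 + x^4 + x^8)·(x^2 + x^5); the count is [x^10].
(1 + x^3 + x^4) has coefficients 1,0,0,1,1 for degrees 0…4.
(1 + x^4 + x^8) has coefficients 1,0,0,0,1,0,0,0,1,0,0 for degrees 0…10.
Finally multiplying by (x^2 + x^5), the product of all factors after the first has coefficients 0,0,1,0,0,1,1,0,0,1,1 for degrees 0…10.
[x^10] = 1·1 + 1·0 + 1·1 = 2.

2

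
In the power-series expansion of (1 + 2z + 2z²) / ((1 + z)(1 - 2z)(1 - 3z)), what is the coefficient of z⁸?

27031

Partial fractions give a closed form: a_n = (1/12)·(-1)^n + (-10/3)·2^n + (17/4)·3^n.
At n = 8: a_8 = 27031.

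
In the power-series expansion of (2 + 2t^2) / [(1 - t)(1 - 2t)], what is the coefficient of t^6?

The denominator gives the recurrence a_n = 3a_(n−1) − 2a_(n−2) for n ≥ 3; the numerator fixes a_0 = 2, a_1 = 6, a_2 = 16.
Iterating: 2, 6, 16, 36, 76, 156, 316, so a_6 = 316.

316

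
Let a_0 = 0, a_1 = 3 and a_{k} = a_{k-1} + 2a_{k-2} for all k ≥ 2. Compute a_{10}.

The ordinary generating function has denominator 1 - t - 2t^2.
Iterating the recurrence: a_0,…,a_{10} = 0, 3, 3, 9, 15, 33, 63, 129, 255, 513, 1023.

1023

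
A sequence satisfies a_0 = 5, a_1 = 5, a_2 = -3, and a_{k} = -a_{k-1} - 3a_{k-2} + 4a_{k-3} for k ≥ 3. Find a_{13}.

The ordinary generating function has denominator 1 + z + 3z^2 - 4z^3.
Iterating the recurrence: a_0,…,a_{13} = 5, 5, -3, 8, 21, -57, 26, 229, -535, -48, 2569, -4565, -3334, 27305.

27305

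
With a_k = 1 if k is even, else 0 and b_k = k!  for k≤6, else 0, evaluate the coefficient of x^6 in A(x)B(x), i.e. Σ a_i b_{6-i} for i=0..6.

This is [x^6] in the product of the two ordinary generating functions.
Σ = 1·720 + 0·120 + 1·24 + 0·6 + 1·2 + 0·1 + 1·1 = 747.

747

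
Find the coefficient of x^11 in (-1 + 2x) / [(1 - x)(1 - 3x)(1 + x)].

The denominator gives the recurrence a_n = 3a_(n−1) + a_(n−2) − 3a_(n−3) for n ≥ 3; the numerator fixes a_0 = -1, a_1 = -1, a_2 = -4.
Iterating: -1, -1, -4, -10, -31, -91, -274, -820, -2461, -7381, -22144, -66430, so a_11 = -66430.

-66430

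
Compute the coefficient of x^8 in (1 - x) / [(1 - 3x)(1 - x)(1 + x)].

4921

Partial fractions give a closed form: a_n = (3/4)·3^n + (1/4)·(-1)^n.
At n = 8: a_8 = 4921.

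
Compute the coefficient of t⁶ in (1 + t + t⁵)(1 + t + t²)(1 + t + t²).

(1 + t + t⁵) has coefficients 1,1,0,0,0,1 for degrees 0…5.
(1 + t + t²) has coefficients 1,1,1,0,0,0,0 for degrees 0…6.
Finally multiplying by (1 + t + t²), the product of all factors after the first has coefficients 1,2,3,2,1,0,0 for degrees 0…6.
[t⁶] = 1·0 + 1·0 + 1·2 = 2.

2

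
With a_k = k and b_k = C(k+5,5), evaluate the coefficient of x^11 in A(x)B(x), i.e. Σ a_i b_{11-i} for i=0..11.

This is [x^11] in the product of the two ordinary generating functions.
Σ = 0·4368 + 1·3003 + 2·2002 + 3·1287 + 4·792 + 5·462 + 6·252 + 7·126 + 8·56 + 9·21 + 10·6 + 11·1 = 19448.

19448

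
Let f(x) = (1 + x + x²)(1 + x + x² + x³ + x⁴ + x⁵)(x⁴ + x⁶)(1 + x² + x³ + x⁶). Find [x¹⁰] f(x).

17

(1 + x + x²) has coefficients 1,1,1 for degrees 0…2.
(1 + x + x² + x³ + x⁴ + x⁵) has coefficients 1,1,1,1,1,1,0,0,0,0,0 for degrees 0…10.
Multiplying by (x⁴ + x⁶) gives running coefficients 0,0,0,0,1,1,2,2,2,2,1 for degrees 0…10.
Finally multiplying by (1 + x² + x³ + x⁶), the product of all factors after the first has coefficients 0,0,0,0,1,1,3,4,5,6,6 for degrees 0…10.
[x¹⁰] = 1·6 + 1·6 + 1·5 = 17.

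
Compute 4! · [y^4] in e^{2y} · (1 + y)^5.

1256

The EGF product rule gives c_4 = Σ_{k_1+k_2=4} C(4; k_1,k_2) · ∏ g_i(k_i), where e^{2y} gives (2)^k; (1+y)^5 gives the falling factorial (5)_k.
g_1(k) for k = 0…4: 1, 2, 4, 8, 16.
g_2(k) for k = 0…4: 1, 5, 20, 60, 120.
c_4 = Σ_k C(4,k)·g_1(k)·g_2(4−k) = 1·1·120 + 4·2·60 + 6·4·20 + 4·8·5 + 1·16·1 = 120 + 480 + 480 + 160 + 16 = 1256.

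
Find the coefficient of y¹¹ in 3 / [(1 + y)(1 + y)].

-36

The denominator gives the recurrence a_n = −2a_(n−1) − a_(n−2) for n ≥ 2; the numerator fixes a_0 = 3, a_1 = -6.
Iterating: 3, -6, 9, -12, 15, -18, 21, -24, 27, -30, 33, -36, so a_11 = -36.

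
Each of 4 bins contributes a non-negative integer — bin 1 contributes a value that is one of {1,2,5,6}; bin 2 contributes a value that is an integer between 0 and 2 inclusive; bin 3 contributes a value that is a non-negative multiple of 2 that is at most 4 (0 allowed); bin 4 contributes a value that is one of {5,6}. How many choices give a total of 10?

The generating function for the choices is (x + x^2 + x^5 + x^6)·(1 + x + x^2)·(1 + x^2 + x^4)·(x^5 + x^6); the count is [x^10].
(x + x^2 + x^5 + x^6) has coefficients 0,1,1,0,0,1,1 for degrees 0…6.
(1 + x + x^2) has coefficients 1,1,1,0,0,0,0,0,0,0,0 for degrees 0…10.
Multiplying by (1 + x^2 + x^4) gives running coefficients 1,1,2,1,2,1,1,0,0,0,0 for degrees 0…10.
Finally multiplying by (x^5 + x^6), the product of all factors after the first has coefficients 0,0,0,0,0,1,2,3,3,3,3 for degrees 0…10.
[x^10] = 1·3 + 1·3 + 1·1 + 1·0 = 7.

7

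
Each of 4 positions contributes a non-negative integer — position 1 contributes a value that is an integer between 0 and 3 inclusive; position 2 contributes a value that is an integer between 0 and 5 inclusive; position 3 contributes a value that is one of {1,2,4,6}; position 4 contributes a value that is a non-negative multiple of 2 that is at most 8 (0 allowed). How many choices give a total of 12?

44

The generating function for the choices is (1 + t + t² + t³)·(1 + t + t² + t³ + t⁴ + t⁵)·(t + t² + t⁴ + t⁶)·(1 + t² + t⁴ + t⁶ + t⁸); the count is [t¹²].
(1 + t + t² + t³) has coefficients 1,1,1,1 for degrees 0…3.
(1 + t + t² + t³ + t⁴ + t⁵) has coefficients 1,1,1,1,1,1,0,0,0,0,0,0,0 for degrees 0…12.
Multiplying by (t + t² + t⁴ + t⁶) gives running coefficients 0,1,2,2,3,3,4,3,2,2,1,1,0 for degrees 0…12.
Finally multiplying by (1 + t² + t⁴ + t⁶ + t⁸), the product of all factors after the first has coefficients 0,1,2,3,5,6,9,9,11,11,12,11,10 for degrees 0…12.
[t¹²] = 1·10 + 1·11 + 1·12 + 1·11 = 44.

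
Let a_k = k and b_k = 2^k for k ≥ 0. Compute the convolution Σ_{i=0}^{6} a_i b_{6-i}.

Write out a_i and b_{6-i} for i = 0,…,6 and sum the products.
Σ = 0·64 + 1·32 + 2·16 + 3·8 + 4·4 + 5·2 + 6·1 = 120.

120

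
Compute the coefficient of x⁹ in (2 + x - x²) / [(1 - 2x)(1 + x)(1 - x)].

The denominator gives the recurrence a_n = 2a_(n−1) + a_(n−2) − 2a_(n−3) for n ≥ 3; the numerator fixes a_0 = 2, a_1 = 5, a_2 = 11.
Iterating: 2, 5, 11, 23, 47, 95, 191, 383, 767, 1535, so a_9 = 1535.

1535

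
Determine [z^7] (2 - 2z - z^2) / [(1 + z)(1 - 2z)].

The denominator gives the recurrence a_n = a_(n−1) + 2a_(n−2) for n ≥ 3; the numerator fixes a_0 = 2, a_1 = 0, a_2 = 3.
Iterating: 2, 0, 3, 3, 9, 15, 33, 63, so a_7 = 63.

63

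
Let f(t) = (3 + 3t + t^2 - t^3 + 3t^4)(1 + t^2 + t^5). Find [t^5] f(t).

(3 + 3t + t^2 - t^3 + 3t^4) has coefficients 3,3,1,-1,3 for degrees 0…4.
(1 + t^2 + t^5) has coefficients 1,0,1,0,0,1 for degrees 0…5.
[t^5] = 3·1 + 3·0 + 1·0 − 1·1 + 3·0 = 2.

2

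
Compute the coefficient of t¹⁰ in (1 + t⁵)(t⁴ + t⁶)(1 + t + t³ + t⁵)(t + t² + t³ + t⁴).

(1 + t⁵) has coefficients 1,0,0,0,0,1 for degrees 0…5.
(t⁴ + t⁶) has coefficients 0,0,0,0,1,0,1,0,0,0,0 for degrees 0…10.
Multiplying by (1 + t + t³ + t⁵) gives running coefficients 0,0,0,0,1,1,1,2,0,2,0 for degrees 0…10.
Finally multiplying by (t + t² + t³ + t⁴), the product of all factors after the first has coefficients 0,0,0,0,0,1,2,3,5,4,5 for degrees 0…10.
[t¹⁰] = 1·5 + 1·1 = 6.

6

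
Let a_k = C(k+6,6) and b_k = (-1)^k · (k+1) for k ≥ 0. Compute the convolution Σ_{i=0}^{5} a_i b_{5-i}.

211

This is [x^5] in the product of the two ordinary generating functions.
Σ = 1·(-6) + 7·5 + 28·(-4) + 84·3 + 210·(-2) + 462·1 = 211.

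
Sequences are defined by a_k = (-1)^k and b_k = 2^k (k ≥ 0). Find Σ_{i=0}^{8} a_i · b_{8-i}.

171

The convolution is the t^8 coefficient of A(t)B(t).
Σ = 1·256 − 1·128 + 1·64 − 1·32 + 1·16 − 1·8 + 1·4 − 1·2 + 1·1 = 171.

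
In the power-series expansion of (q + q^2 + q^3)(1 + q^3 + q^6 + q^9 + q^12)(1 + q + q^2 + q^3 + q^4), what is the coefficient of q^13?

(q + q^2 + q^3) has coefficients 0,1,1,1 for degrees 0…3.
(1 + q^3 + q^6 + q^9 + q^12) has coefficients 1,0,0,1,0,0,1,0,0,1,0,0,1,0 for degrees 0…13.
Finally multiplying by (1 + q + q^2 + q^3 + q^4), the product of all factors after the first has coefficients 1,1,1,2,2,1,2,2,1,2,2,1,2,2 for degrees 0…13.
[q^13] = 1·2 + 1·1 + 1·2 = 5.

5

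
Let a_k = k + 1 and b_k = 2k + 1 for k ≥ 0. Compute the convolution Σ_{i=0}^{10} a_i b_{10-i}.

506

This is [x^10] in the product of the two ordinary generating functions.
Σ = 1·21 + 2·19 + 3·17 + 4·15 + 5·13 + 6·11 + 7·9 + 8·7 + 9·5 + 10·3 + 11·1 = 506.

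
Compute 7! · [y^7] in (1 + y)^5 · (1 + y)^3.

40320

The EGF product rule gives c_7 = Σ_{k_1+k_2=7} C(7; k_1,k_2) · ∏ g_i(k_i), where (1+y)^5 gives the falling factorial (5)_k; (1+y)^3 gives the falling factorial (3)_k.
g_1(k) for k = 0…7: 1, 5, 20, 60, 120, 120, 0, 0.
g_2(k) for k = 0…7: 1, 3, 6, 6, 0, 0, 0, 0.
c_7 = Σ_k C(7,k)·g_1(k)·g_2(7−k) = 35·120·6 + 21·120·6 = 25200 + 15120 = 40320.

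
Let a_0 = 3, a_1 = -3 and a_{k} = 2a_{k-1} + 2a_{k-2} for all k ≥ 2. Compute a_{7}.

The ordinary generating function has denominator 1 - 2t - 2t^2.
Iterating the recurrence: a_0,…,a_{7} = 3, -3, 0, -6, -12, -36, -96, -264.

-264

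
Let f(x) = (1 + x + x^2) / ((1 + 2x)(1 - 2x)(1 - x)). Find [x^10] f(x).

2047

Partial fractions give a closed form: a_n = (1/4)·(-2)^n + (7/4)·2^n + (-1)·1^n.
At n = 10: a_10 = 2047.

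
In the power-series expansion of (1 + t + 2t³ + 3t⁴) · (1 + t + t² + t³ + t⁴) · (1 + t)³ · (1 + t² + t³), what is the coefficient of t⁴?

43

(1 + t + 2t³ + 3t⁴) has coefficients 1,1,0,2,3 for degrees 0…4.
(1 + t + t² + t³ + t⁴) has coefficients 1,1,1,1,1 for degrees 0…4.
Multiplying by (1 + t)³ gives running coefficients 1,4,7,8,8 for degrees 0…4.
Finally multiplying by (1 + t² + t³), the product of all factors after the first has coefficients 1,4,8,13,19 for degrees 0…4.
[t⁴] = 1·19 + 1·13 + 2·4 + 3·1 = 43.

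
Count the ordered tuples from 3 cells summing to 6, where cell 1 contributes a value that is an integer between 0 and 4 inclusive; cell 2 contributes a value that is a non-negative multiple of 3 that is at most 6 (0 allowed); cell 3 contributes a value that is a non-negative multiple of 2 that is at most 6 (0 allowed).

6

The generating function for the choices is (1 + y + y² + y³ + y⁴)·(1 + y³ + y⁶)·(1 + y² + y⁴ + y⁶); the count is [y⁶].
(1 + y + y² + y³ + y⁴) has coefficients 1,1,1,1,1 for degrees 0…4.
(1 + y³ + y⁶) has coefficients 1,0,0,1,0,0,1 for degrees 0…6.
Finally multiplying by (1 + y² + y⁴ + y⁶), the product of all factors after the first has coefficients 1,0,1,1,1,1,2 for degrees 0…6.
[y⁶] = 1·2 + 1·1 + 1·1 + 1·1 + 1·1 = 6.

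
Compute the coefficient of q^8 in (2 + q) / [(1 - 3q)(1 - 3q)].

The denominator gives the recurrence a_n = 6a_(n−1) − 9a_(n−2) for n ≥ 2; the numerator fixes a_0 = 2, a_1 = 13.
Iterating: 2, 13, 60, 243, 918, 3321, 11664, 40095, 135594, so a_8 = 135594.

135594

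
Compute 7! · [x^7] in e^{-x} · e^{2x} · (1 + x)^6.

The EGF product rule gives c_7 = Σ_{k_1+k_2+k_3=7} C(7; k_1,k_2,k_3) · ∏ g_i(k_i), where e^{-x} gives (-1)^k; e^{2x} gives (2)^k; (1+x)^6 gives the falling factorial (6)_k.
g_1(k) for k = 0…7: 1, -1, 1, -1, 1, -1, 1, -1.
g_2(k) for k = 0…7: 1, 2, 4, 8, 16, 32, 64, 128.
g_3(k) for k = 0…7: 1, 6, 30, 120, 360, 720, 720, 0.
First combine the last two factors: h(k) = Σ_j C(k,j)·g_2(j)·g_3(k−j) for k = 0…7: 1, 8, 58, 380, 2248, 12032, 58576, 261536.
c_7 = Σ_k C(7,k)·g_1(k)·h(7−k) = 1·1·261536 + 7·(-1)·58576 + 21·1·12032 + 35·(-1)·2248 + 35·1·380 + 21·(-1)·58 + 7·1·8 + 1·(-1)·1 = 261536 − 410032 + 252672 − 78680 + 13300 − 1218 + 56 − 1 = 37633.

37633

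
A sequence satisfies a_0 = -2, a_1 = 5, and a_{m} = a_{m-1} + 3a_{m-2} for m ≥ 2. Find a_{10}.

2747

The ordinary generating function has denominator 1 - t - 3t^2.
Iterating the recurrence: a_0,…,a_{10} = -2, 5, -1, 14, 11, 53, 86, 245, 503, 1238, 2747.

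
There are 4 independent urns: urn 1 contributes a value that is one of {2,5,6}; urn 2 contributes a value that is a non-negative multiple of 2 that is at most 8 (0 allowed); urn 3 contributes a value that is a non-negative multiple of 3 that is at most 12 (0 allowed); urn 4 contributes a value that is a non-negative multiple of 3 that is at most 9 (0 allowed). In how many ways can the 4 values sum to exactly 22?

17

The generating function for the choices is (q^2 + q^5 + q^6)·(1 + q^2 + q^4 + q^6 + q^8)·(1 + q^3 + q^6 + q^9 + q^12)·(1 + q^3 + q^6 + q^9); the count is [q^22].
(q^2 + q^5 + q^6) has coefficients 0,0,1,0,0,1,1 for degrees 0…6.
(1 + q^2 + q^4 + q^6 + q^8) has coefficients 1,0,1,0,1,0,1,0,1,0,0,0,0,0,0,0,0,0,0,0,0,0,0 for degrees 0…22.
Multiplying by (1 + q^3 + q^6 + q^9 + q^12) gives running coefficients 1,0,1,1,1,1,2,1,2,2,1,2,2,1,2,1,1,1,1,0,1,0,0 for degrees 0…22.
Finally multiplying by (1 + q^3 + q^6 + q^9), the product of all factors after the first has coefficients 1,0,1,2,1,2,4,2,4,6,3,6,7,4,7,7,4,7,6,3,6,4,2 for degrees 0…22.
[q^22] = 1·6 + 1·7 + 1·4 = 17.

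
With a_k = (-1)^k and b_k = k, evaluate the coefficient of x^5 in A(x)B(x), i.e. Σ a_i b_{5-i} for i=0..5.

This is [x^5] in the product of the two ordinary generating functions.
Σ = 1·5 − 1·4 + 1·3 − 1·2 + 1·1 − 1·0 = 3.

3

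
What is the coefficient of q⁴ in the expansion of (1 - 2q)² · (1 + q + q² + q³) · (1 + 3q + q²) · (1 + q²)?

-3

(1 - 2q)² has coefficients 1,-4,4 for degrees 0…2.
(1 + q + q² + q³) has coefficients 1,1,1,1,0 for degrees 0…4.
Multiplying by (1 + 3q + q²) gives running coefficients 1,4,5,5,4 for degrees 0…4.
Finally multiplying by (1 + q²), the product of all factors after the first has coefficients 1,4,6,9,9 for degrees 0…4.
[q⁴] = 1·9 − 4·9 + 4·6 = -3.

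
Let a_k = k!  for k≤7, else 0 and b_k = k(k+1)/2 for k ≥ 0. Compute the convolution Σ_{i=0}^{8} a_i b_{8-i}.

8356

Write out a_i and b_{8-i} for i = 0,…,8 and sum the products.
Σ = 1·36 + 1·28 + 2·21 + 6·15 + 24·10 + 120·6 + 720·3 + 5040·1 + 0·0 = 8356.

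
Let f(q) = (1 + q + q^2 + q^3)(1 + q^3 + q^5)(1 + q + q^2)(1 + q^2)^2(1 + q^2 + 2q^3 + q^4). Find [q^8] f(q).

75

(1 + q + q^2 + q^3) has coefficients 1,1,1,1 for degrees 0…3.
(1 + q^3 + q^5) has coefficients 1,0,0,1,0,1,0,0,0 for degrees 0…8.
Multiplying by (1 + q + q^2) gives running coefficients 1,1,1,1,1,2,1,1,0 for degrees 0…8.
Multiplying by (1 + q^2)^2 gives running coefficients 1,1,3,3,4,5,4,6,3 for degrees 0…8.
Finally multiplying by (1 + q^2 + 2q^3 + q^4), the product of all factors after the first has coefficients 1,1,4,6,10,15,17,22,21 for degrees 0…8.
[q^8] = 1·21 + 1·22 + 1·17 + 1·15 = 75.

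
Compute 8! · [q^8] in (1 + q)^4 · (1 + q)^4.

The EGF product rule gives c_8 = Σ_{k_1+k_2=8} C(8; k_1,k_2) · ∏ g_i(k_i), where (1+q)^4 gives the falling factorial (4)_k; (1+q)^4 gives the falling factorial (4)_k.
g_1(k) for k = 0…8: 1, 4, 12, 24, 24, 0, 0, 0, 0.
g_2(k) for k = 0…8: 1, 4, 12, 24, 24, 0, 0, 0, 0.
c_8 = Σ_k C(8,k)·g_1(k)·g_2(8−k) = 70·24·24 = 40320.

40320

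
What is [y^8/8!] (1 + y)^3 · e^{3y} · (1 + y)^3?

5668137

The EGF product rule gives c_8 = Σ_{k_1+k_2+k_3=8} C(8; k_1,k_2,k_3) · ∏ g_i(k_i), where (1+y)^3 gives the falling factorial (3)_k; e^{3y} gives (3)^k; (1+y)^3 gives the falling factorial (3)_k.
g_1(k) for k = 0…8: 1, 3, 6, 6, 0, 0, 0, 0, 0.
g_2(k) for k = 0…8: 1, 3, 9, 27, 81, 243, 729, 2187, 6561.
g_3(k) for k = 0…8: 1, 3, 6, 6, 0, 0, 0, 0, 0.
First combine the last two factors: h(k) = Σ_j C(k,j)·g_2(j)·g_3(k−j) for k = 0…8: 1, 6, 33, 168, 801, 3618, 15633, 65124, 263169.
c_8 = Σ_k C(8,k)·g_1(k)·h(8−k) = 1·1·263169 + 8·3·65124 + 28·6·15633 + 56·6·3618 = 263169 + 1562976 + 2626344 + 1215648 = 5668137.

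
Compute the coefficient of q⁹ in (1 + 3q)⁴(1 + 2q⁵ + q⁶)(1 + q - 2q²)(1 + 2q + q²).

(1 + 3q)⁴ has coefficients 1,12,54,108,81 for degrees 0…4.
(1 + 2q⁵ + q⁶) has coefficients 1,0,0,0,0,2,1,0,0,0 for degrees 0…9.
Multiplying by (1 + q - 2q²) gives running coefficients 1,1,-2,0,0,2,3,-3,-2,0 for degrees 0…9.
Finally multiplying by (1 + 2q + q²), the product of all factors after the first has coefficients 1,3,1,-3,-2,2,7,5,-5,-7 for degrees 0…9.
[q⁹] = 1·(-7) + 12·(-5) + 54·5 + 108·7 + 81·2 = 1121.

1121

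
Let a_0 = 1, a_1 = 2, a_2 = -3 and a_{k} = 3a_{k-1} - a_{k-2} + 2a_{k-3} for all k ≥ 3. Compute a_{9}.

-4093

The ordinary generating function has denominator 1 - 3z + z^2 - 2z^3.
Iterating the recurrence: a_0,…,a_{9} = 1, 2, -3, -9, -20, -57, -169, -490, -1415, -4093.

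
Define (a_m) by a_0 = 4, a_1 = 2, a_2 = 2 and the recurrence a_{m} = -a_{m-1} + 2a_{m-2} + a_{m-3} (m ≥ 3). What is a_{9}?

102

The ordinary generating function has denominator 1 + t - 2t^2 - t^3.
Iterating the recurrence: a_0,…,a_{9} = 4, 2, 2, 6, 0, 14, -8, 36, -38, 102.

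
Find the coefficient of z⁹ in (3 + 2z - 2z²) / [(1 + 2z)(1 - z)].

-511

The denominator gives the recurrence a_n = −a_(n−1) + 2a_(n−2) for n ≥ 3; the numerator fixes a_0 = 3, a_1 = -1, a_2 = 5.
Iterating: 3, -1, 5, -7, 17, -31, 65, -127, 257, -511, so a_9 = -511.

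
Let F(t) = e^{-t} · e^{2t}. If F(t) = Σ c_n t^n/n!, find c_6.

1

The EGF product rule gives c_6 = Σ_{k_1+k_2=6} C(6; k_1,k_2) · ∏ g_i(k_i), where e^{-t} gives (-1)^k; e^{2t} gives (2)^k.
g_1(k) for k = 0…6: 1, -1, 1, -1, 1, -1, 1.
g_2(k) for k = 0…6: 1, 2, 4, 8, 16, 32, 64.
c_6 = Σ_k C(6,k)·g_1(k)·g_2(6−k) = 1·1·64 + 6·(-1)·32 + 15·1·16 + 20·(-1)·8 + 15·1·4 + 6·(-1)·2 + 1·1·1 = 64 − 192 + 240 − 160 + 60 − 12 + 1 = 1.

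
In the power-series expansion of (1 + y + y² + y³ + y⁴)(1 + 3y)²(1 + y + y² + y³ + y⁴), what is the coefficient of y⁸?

(1 + y + y² + y³ + y⁴) has coefficients 1,1,1,1,1 for degrees 0…4.
(1 + 3y)² has coefficients 1,6,9,0,0,0,0,0,0 for degrees 0…8.
Finally multiplying by (1 + y + y² + y³ + y⁴), the product of all factors after the first has coefficients 1,7,16,16,16,15,9,0,0 for degrees 0…8.
[y⁸] = 1·0 + 1·0 + 1·9 + 1·15 + 1·16 = 40.

40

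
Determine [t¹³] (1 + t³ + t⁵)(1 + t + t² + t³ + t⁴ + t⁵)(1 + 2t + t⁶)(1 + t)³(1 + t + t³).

(1 + t³ + t⁵) has coefficients 1,0,0,1,0,1 for degrees 0…5.
(1 + t + t² + t³ + t⁴ + t⁵) has coefficients 1,1,1,1,1,1,0,0,0,0,0,0,0,0 for degrees 0…13.
Multiplying by (1 + 2t + t⁶) gives running coefficients 1,3,3,3,3,3,3,1,1,1,1,1,0,0 for degrees 0…13.
Multiplying by (1 + t)³ gives running coefficients 1,6,15,22,24,24,24,22,16,10,8,8,7,4 for degrees 0…13.
Finally multiplying by (1 + t + t³), the product of all factors after the first has coefficients 1,7,21,38,52,63,70,70,62,50,40,32,25,19 for degrees 0…13.
[t¹³] = 1·19 + 1·40 + 1·62 = 121.

121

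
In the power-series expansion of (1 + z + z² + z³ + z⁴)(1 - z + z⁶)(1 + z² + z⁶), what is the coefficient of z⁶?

2

(1 + z + z² + z³ + z⁴) has coefficients 1,1,1,1,1 for degrees 0…4.
(1 - z + z⁶) has coefficients 1,-1,0,0,0,0,1 for degrees 0…6.
Finally multiplying by (1 + z² + z⁶), the product of all factors after the first has coefficients 1,-1,1,-1,0,0,2 for degrees 0…6.
[z⁶] = 1·2 + 1·0 + 1·0 + 1·(-1) + 1·1 = 2.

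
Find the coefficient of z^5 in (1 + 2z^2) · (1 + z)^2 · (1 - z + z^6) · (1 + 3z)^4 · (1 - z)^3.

(1 + 2z^2) has coefficients 1,0,2 for degrees 0…2.
(1 + z)^2 has coefficients 1,2,1,0,0,0 for degrees 0…5.
Multiplying by (1 - z + z^6) gives running coefficients 1,1,-1,-1,0,0 for degrees 0…5.
Multiplying by (1 + 3z)^4 gives running coefficients 1,13,65,149,123,-81 for degrees 0…5.
Finally multiplying by (1 - z)^3, the product of all factors after the first has coefficients 1,10,29,-8,-142,-68 for degrees 0…5.
[z^5] = 1·(-68) + 2·(-8) = -84.

-84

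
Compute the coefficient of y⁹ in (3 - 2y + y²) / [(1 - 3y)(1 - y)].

72170

The denominator gives the recurrence a_n = 4a_(n−1) − 3a_(n−2) for n ≥ 3; the numerator fixes a_0 = 3, a_1 = 10, a_2 = 32.
Iterating: 3, 10, 32, 98, 296, 890, 2672, 8018, 24056, 72170, so a_9 = 72170.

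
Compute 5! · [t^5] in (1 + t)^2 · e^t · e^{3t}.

4864

The EGF product rule gives c_5 = Σ_{k_1+k_2+k_3=5} C(5; k_1,k_2,k_3) · ∏ g_i(k_i), where (1+t)^2 gives the falling factorial (2)_k; e^t gives (1)^k; e^{3t} gives (3)^k.
g_1(k) for k = 0…5: 1, 2, 2, 0, 0, 0.
g_2(k) for k = 0…5: 1, 1, 1, 1, 1, 1.
g_3(k) for k = 0…5: 1, 3, 9, 27, 81, 243.
First combine the last two factors: h(k) = Σ_j C(k,j)·g_2(j)·g_3(k−j) for k = 0…5: 1, 4, 16, 64, 256, 1024.
c_5 = Σ_k C(5,k)·g_1(k)·h(5−k) = 1·1·1024 + 5·2·256 + 10·2·64 = 1024 + 2560 + 1280 = 4864.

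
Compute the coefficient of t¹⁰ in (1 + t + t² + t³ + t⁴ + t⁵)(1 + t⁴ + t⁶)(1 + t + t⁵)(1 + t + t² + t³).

(1 + t + t² + t³ + t⁴ + t⁵) has coefficients 1,1,1,1,1,1 for degrees 0…5.
(1 + t⁴ + t⁶) has coefficients 1,0,0,0,1,0,1,0,0,0,0 for degrees 0…10.
Multiplying by (1 + t + t⁵) gives running coefficients 1,1,0,0,1,2,1,1,0,1,0 for degrees 0…10.
Finally multiplying by (1 + t + t² + t³), the product of all factors after the first has coefficients 1,2,2,2,2,3,4,5,4,3,2 for degrees 0…10.
[t¹⁰] = 1·2 + 1·3 + 1·4 + 1·5 + 1·4 + 1·3 = 21.

21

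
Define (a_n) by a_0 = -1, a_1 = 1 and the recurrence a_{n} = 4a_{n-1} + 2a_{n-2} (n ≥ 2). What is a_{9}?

The ordinary generating function has denominator 1 - 4t - 2t^2.
Iterating the recurrence: a_0,…,a_{9} = -1, 1, 2, 10, 44, 196, 872, 3880, 17264, 76816.

76816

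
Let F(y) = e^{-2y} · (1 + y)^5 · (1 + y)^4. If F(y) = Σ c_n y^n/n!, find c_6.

The EGF product rule gives c_6 = Σ_{k_1+k_2+k_3=6} C(6; k_1,k_2,k_3) · ∏ g_i(k_i), where e^{-2y} gives (-2)^k; (1+y)^5 gives the falling factorial (5)_k; (1+y)^4 gives the falling factorial (4)_k.
g_1(k) for k = 0…6: 1, -2, 4, -8, 16, -32, 64.
g_2(k) for k = 0…6: 1, 5, 20, 60, 120, 120, 0.
g_3(k) for k = 0…6: 1, 4, 12, 24, 24, 0, 0.
First combine the last two factors: h(k) = Σ_j C(k,j)·g_2(j)·g_3(k−j) for k = 0…6: 1, 9, 72, 504, 3024, 15120, 60480.
c_6 = Σ_k C(6,k)·g_1(k)·h(6−k) = 1·1·60480 + 6·(-2)·15120 + 15·4·3024 + 20·(-8)·504 + 15·16·72 + 6·(-32)·9 + 1·64·1 = 60480 − 181440 + 181440 − 80640 + 17280 − 1728 + 64 = -4544.

-4544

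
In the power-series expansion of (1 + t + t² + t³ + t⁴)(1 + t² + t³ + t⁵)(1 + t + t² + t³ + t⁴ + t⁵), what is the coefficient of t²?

4

(1 + t + t² + t³ + t⁴) has coefficients 1,1,1 for degrees 0…2.
(1 + t² + t³ + t⁵) has coefficients 1,0,1 for degrees 0…2.
Finally multiplying by (1 + t + t² + t³ + t⁴ + t⁵), the product of all factors after the first has coefficients 1,1,2 for degrees 0…2.
[t²] = 1·2 + 1·1 + 1·1 = 4.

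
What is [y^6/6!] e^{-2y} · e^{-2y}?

The EGF product rule gives c_6 = Σ_{k_1+k_2=6} C(6; k_1,k_2) · ∏ g_i(k_i), where e^{-2y} gives (-2)^k; e^{-2y} gives (-2)^k.
g_1(k) for k = 0…6: 1, -2, 4, -8, 16, -32, 64.
g_2(k) for k = 0…6: 1, -2, 4, -8, 16, -32, 64.
c_6 = Σ_k C(6,k)·g_1(k)·g_2(6−k) = 1·1·64 + 6·(-2)·(-32) + 15·4·16 + 20·(-8)·(-8) + 15·16·4 + 6·(-32)·(-2) + 1·64·1 = 64 + 384 + 960 + 1280 + 960 + 384 + 64 = 4096.

4096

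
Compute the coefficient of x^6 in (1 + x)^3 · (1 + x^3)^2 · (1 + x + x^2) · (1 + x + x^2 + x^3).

51

(1 + x)^3 has coefficients 1,3,3,1 for degrees 0…3.
(1 + x^3)^2 has coefficients 1,0,0,2,0,0,1 for degrees 0…6.
Multiplying by (1 + x + x^2) gives running coefficients 1,1,1,2,2,2,1 for degrees 0…6.
Finally multiplying by (1 + x + x^2 + x^3), the product of all factors after the first has coefficients 1,2,3,5,6,7,7 for degrees 0…6.
[x^6] = 1·7 + 3·7 + 3·6 + 1·5 = 51.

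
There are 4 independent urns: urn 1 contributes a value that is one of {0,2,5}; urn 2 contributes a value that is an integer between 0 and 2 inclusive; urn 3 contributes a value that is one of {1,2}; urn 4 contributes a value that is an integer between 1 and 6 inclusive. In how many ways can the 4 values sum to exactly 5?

9

The generating function for the choices is (1 + t² + t⁵)·(1 + t + t²)·(t + t²)·(t + t² + t³ + t⁴ + t⁵ + t⁶); the count is [t⁵].
(1 + t² + t⁵) has coefficients 1,0,1,0,0,1 for degrees 0…5.
(1 + t + t²) has coefficients 1,1,1,0,0,0 for degrees 0…5.
Multiplying by (t + t²) gives running coefficients 0,1,2,2,1,0 for degrees 0…5.
Finally multiplying by (t + t² + t³ + t⁴ + t⁵ + t⁶), the product of all factors after the first has coefficients 0,0,1,3,5,6 for degrees 0…5.
[t⁵] = 1·6 + 1·3 + 1·0 = 9.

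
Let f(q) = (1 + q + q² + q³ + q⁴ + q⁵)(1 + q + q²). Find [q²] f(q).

(1 + q + q² + q³ + q⁴ + q⁵) has coefficients 1,1,1 for degrees 0…2.
(1 + q + q²) has coefficients 1,1,1 for degrees 0…2.
[q²] = 1·1 + 1·1 + 1·1 = 3.

3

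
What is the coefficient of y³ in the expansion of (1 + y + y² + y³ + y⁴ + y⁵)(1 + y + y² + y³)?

(1 + y + y² + y³ + y⁴ + y⁵) has coefficients 1,1,1,1 for degrees 0…3.
(1 + y + y² + y³) has coefficients 1,1,1,1 for degrees 0…3.
[y³] = 1·1 + 1·1 + 1·1 + 1·1 = 4.

4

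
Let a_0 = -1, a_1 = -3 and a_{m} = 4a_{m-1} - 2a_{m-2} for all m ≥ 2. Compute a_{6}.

-1352

The ordinary generating function has denominator 1 - 4q + 2q^2.
Iterating the recurrence: a_0,…,a_{6} = -1, -3, -10, -34, -116, -396, -1352.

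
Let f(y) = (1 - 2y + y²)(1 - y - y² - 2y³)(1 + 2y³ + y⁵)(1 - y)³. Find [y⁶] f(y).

-24

(1 - 2y + y²) has coefficients 1,-2,1 for degrees 0…2.
(1 - y - y² - 2y³) has coefficients 1,-1,-1,-2,0,0,0 for degrees 0…6.
Multiplying by (1 + 2y³ + y⁵) gives running coefficients 1,-1,-1,0,-2,-1,-5 for degrees 0…6.
Finally multiplying by (1 - y)³, the product of all factors after the first has coefficients 1,-4,5,-1,-4,6,-8 for degrees 0…6.
[y⁶] = 1·(-8) − 2·6 + 1·(-4) = -24.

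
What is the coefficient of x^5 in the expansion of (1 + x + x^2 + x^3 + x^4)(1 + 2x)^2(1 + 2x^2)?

26

(1 + x + x^2 + x^3 + x^4) has coefficients 1,1,1,1,1 for degrees 0…4.
(1 + 2x)^2 has coefficients 1,4,4,0,0,0 for degrees 0…5.
Finally multiplying by (1 + 2x^2), the product of all factors after the first has coefficients 1,4,6,8,8,0 for degrees 0…5.
[x^5] = 1·0 + 1·8 + 1·8 + 1·6 + 1·4 = 26.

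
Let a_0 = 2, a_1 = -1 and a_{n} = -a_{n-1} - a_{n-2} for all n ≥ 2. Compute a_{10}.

The ordinary generating function has denominator 1 + q + q^2.
Iterating the recurrence: a_0,…,a_{10} = 2, -1, -1, 2, -1, -1, 2, -1, -1, 2, -1.

-1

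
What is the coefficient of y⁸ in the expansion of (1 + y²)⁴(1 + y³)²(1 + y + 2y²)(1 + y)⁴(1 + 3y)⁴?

(1 + y²)⁴ has coefficients 1,0,4,0,6,0,4,0,1 for degrees 0…8.
(1 + y³)² has coefficients 1,0,0,2,0,0,1,0,0 for degrees 0…8.
Multiplying by (1 + y + 2y²) gives running coefficients 1,1,2,2,2,4,1,1,2 for degrees 0…8.
Multiplying by (1 + y)⁴ gives running coefficients 1,5,12,20,27,33,39,39,30 for degrees 0…8.
Finally multiplying by (1 + 3y)⁴, the product of all factors after the first has coefficients 1,17,126,542,1536,3138,5025,6825,8355 for degrees 0…8.
[y⁸] = 1·8355 + 4·5025 + 6·1536 + 4·126 + 1·1 = 38176.

38176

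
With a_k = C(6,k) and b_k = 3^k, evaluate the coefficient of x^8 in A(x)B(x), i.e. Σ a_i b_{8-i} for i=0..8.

36864

Write out a_i and b_{8-i} for i = 0,…,8 and sum the products.
Σ = 1·6561 + 6·2187 + 15·729 + 20·243 + 15·81 + 6·27 + 1·9 + 0·3 + 0·1 = 36864.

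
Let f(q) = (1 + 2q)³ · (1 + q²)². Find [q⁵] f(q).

22

(1 + 2q)³ has coefficients 1,6,12,8 for degrees 0…3.
(1 + q²)² has coefficients 1,0,2,0,1,0 for degrees 0…5.
[q⁵] = 1·0 + 6·1 + 12·0 + 8·2 = 22.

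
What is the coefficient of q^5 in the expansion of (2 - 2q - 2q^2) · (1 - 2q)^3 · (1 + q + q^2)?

-20

(2 - 2q - 2q^2) has coefficients 2,-2,-2 for degrees 0…2.
(1 - 2q)^3 has coefficients 1,-6,12,-8,0,0 for degrees 0…5.
Finally multiplying by (1 + q + q^2), the product of all factors after the first has coefficients 1,-5,7,-2,4,-8 for degrees 0…5.
[q^5] = 2·(-8) − 2·4 − 2·(-2) = -20.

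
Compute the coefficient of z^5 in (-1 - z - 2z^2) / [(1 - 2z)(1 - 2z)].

-336

The denominator gives the recurrence a_n = 4a_(n−1) − 4a_(n−2) for n ≥ 3; the numerator fixes a_0 = -1, a_1 = -5, a_2 = -18.
Iterating: -1, -5, -18, -52, -136, -336, so a_5 = -336.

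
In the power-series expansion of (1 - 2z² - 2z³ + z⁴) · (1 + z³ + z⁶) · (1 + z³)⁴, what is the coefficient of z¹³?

14

(1 - 2z² - 2z³ + z⁴) has coefficients 1,0,-2,-2,1 for degrees 0…4.
(1 + z³ + z⁶) has coefficients 1,0,0,1,0,0,1,0,0,0,0,0,0,0 for degrees 0…13.
Finally multiplying by (1 + z³)⁴, the product of all factors after the first has coefficients 1,0,0,5,0,0,11,0,0,14,0,0,11,0 for degrees 0…13.
[z¹³] = 1·0 − 2·0 − 2·0 + 1·14 = 14.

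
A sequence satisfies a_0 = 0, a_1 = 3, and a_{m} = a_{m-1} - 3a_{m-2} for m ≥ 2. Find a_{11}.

759

The ordinary generating function has denominator 1 - x + 3x^2.
Iterating the recurrence: a_0,…,a_{11} = 0, 3, 3, -6, -15, 3, 48, 39, -105, -222, 93, 759.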